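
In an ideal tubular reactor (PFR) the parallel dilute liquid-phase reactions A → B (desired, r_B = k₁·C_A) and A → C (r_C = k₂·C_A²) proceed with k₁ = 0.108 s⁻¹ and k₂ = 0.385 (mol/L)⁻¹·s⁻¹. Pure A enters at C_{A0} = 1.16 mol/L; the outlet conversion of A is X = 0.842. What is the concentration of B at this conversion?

0.318 mol/L

C_A = C_{A0}(1−X) = 0.1833 mol/L.
Along a PFR/batch, dC_B/dC_A = −r_B/(r_B+r_C) = −k₁/(k₁+k₂·C_A).
Integrating from C_{A0} to C_A: C_B = (0.108/0.385)·ln[(0.108+0.385·1.16)/(0.108+0.385·0.183)] = 0.2805·ln(0.5546/0.1786) = 0.3179 mol/L.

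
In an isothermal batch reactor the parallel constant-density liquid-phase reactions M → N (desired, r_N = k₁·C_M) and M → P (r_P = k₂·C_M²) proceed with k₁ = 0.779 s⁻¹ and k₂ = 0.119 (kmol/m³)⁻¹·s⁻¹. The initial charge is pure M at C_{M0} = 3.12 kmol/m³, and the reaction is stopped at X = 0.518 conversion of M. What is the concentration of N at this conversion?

C_M = C_{M0}(1−X) = 1.504 kmol/m³.
Along a PFR/batch, dC_N/dC_M = −r_N/(r_N+r_P) = −k₁/(k₁+k₂·C_M).
Integrating from C_{M0} to C_M: C_N = (0.779/0.119)·ln[(0.779+0.119·3.12)/(0.779+0.119·1.50)] = 6.546·ln(1.150/0.9580) = 1.198 kmol/m³.

1.20 kmol/m³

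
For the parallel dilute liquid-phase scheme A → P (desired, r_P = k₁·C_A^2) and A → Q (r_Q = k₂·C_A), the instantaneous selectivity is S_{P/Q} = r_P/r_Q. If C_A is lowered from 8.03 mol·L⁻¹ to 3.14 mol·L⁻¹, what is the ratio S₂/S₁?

0.391

S_{P/Q} = (k₁/k₂)·C_A, so S₂/S₁ = (C_{A,2}/C_{A,1}).
= 3.14/8.03 = 0.391.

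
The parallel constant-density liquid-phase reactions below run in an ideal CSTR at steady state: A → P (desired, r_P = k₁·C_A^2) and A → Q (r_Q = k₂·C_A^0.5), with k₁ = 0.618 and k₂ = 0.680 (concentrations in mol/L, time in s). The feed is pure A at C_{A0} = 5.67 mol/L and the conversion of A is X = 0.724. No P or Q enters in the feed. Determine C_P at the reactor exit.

Exit C_A = C_{A0}(1−X) = 5.67×0.276 = 1.565 mol/L.
In a CSTR the entire volume is at exit conditions, so r_P = 0.618×1.565^2 = 1.513 and r_Q = 0.680×1.565^0.5 = 0.8507.
Fraction of consumed A going to P: r_P/(r_P+r_Q) = 0.6402.
C_P = 0.6402·C_{A0}·X = 0.6402×5.67×0.724 = 2.63 mol/L.

2.63 mol/L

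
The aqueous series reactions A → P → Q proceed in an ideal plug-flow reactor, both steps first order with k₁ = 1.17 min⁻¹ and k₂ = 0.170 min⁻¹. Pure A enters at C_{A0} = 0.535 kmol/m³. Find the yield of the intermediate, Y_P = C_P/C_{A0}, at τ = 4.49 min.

0.539

For first-order series with pure A initially, C_P(τ) = k₁C_{A0}/(k₂−k₁)·(e^(−k₁τ) − e^(−k₂τ)).
e^(−k₁τ) = e^(−1.17×4.49) = e^(−5.253) = 0.005230; e^(−k₂τ) = e^(−0.7633) = 0.4661.
C_P = 1.17×0.535/(0.170−1.17) × (0.005230−0.4661) = (-0.6260)×(-0.4609) = 0.2885 kmol/m³.
Y_P = C_P/C_{A0} = 0.2885/0.535 = 0.539.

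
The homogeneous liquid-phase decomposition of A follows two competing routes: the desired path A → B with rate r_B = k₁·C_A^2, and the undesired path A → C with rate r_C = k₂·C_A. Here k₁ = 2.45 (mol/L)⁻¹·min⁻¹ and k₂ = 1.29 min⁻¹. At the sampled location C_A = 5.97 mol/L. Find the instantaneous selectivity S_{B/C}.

S_{B/C} = r_B/r_C = (k₁·C_A^2)/(k₂·C_A) = (k₁/k₂)·C_A.
= (2.45×5.970^2) / (1.29×5.970) = 87.32/7.701 = 11.3.
Since the desired path is higher order in A, keeping C_A high (PFR or concentrated feed) favours B.

11.3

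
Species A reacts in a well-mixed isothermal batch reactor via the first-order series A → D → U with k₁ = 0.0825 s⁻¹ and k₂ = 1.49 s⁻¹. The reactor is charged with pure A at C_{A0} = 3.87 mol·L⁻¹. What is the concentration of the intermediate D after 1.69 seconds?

The intermediate concentration in a first-order A→B→C sequence is C_D = k₁C_{A0}(e^(−k₁t) − e^(−k₂t))/(k₂−k₁).
e^(−k₁t) = e^(−0.0825×1.69) = e^(−0.1394) = 0.8699; e^(−k₂t) = e^(−2.518) = 0.08061.
C_D = 0.0825×3.87/(1.49−0.0825) × (0.8699−0.08061) = 0.2268×0.7892 = 0.1790 mol·L⁻¹.

0.179 mol·L⁻¹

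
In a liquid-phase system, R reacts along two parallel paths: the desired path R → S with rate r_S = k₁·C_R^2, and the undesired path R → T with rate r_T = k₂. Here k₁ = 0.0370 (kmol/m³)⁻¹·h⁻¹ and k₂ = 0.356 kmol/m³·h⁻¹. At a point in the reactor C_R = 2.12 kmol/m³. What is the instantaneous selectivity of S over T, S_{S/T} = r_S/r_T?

S_{S/T} = r_S/r_T = (k₁·C_R^2)/(k₂) = (k₁/k₂)·C_R^2.
= (0.0370×2.120^2) / (0.356) = 0.1663/0.3560 = 0.467.
Since the desired path is higher order in R, keeping C_R high (PFR or concentrated feed) favours S.

0.467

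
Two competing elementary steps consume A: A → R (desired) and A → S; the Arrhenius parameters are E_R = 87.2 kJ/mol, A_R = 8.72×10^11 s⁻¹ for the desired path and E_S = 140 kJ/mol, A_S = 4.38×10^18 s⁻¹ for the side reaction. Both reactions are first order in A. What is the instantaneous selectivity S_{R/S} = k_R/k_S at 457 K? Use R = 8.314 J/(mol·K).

0.216

k_R/k_S = (A_R/A_S)·exp[−(E_R−E_S)/(RT)] = (A_R/A_S)·exp[(E_S−E_R)/(RT)].
(E_S−E_R)/(RT) = (140−87.2)×10³/(8.314×457) = 52800/3799 = 13.90.
k_R/k_S = (8.72×10^11/4.38×10^18)·exp(13.90) = 1.991×10^-7 × 1.084×10^6 = 0.216.
Since E_R < E_S, lowering the temperature improves selectivity toward R.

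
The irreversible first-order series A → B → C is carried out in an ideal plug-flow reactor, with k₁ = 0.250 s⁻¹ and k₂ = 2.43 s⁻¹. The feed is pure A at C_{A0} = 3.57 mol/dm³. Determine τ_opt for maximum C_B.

The intermediate peaks when r₁ = r₂, i.e. k₁e^(−k₁τ) = k₂e^(−k₂τ), giving τ_opt = ln(k₂/k₁)/(k₂−k₁).
= ln(2.43/0.250)/(2.43−0.250) = ln(9.720)/2.180 = 2.274/2.180 = 1.04 s.

1.04 s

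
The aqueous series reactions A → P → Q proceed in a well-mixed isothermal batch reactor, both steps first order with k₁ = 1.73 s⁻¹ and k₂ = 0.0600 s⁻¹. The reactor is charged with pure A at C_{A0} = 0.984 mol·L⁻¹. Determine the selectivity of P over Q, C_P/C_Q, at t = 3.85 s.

The intermediate concentration in a first-order A→B→C sequence is C_P = k₁C_{A0}(e^(−k₁t) − e^(−k₂t))/(k₂−k₁).
e^(−k₁t) = e^(−1.73×3.85) = e^(−6.660) = 0.001281; e^(−k₂t) = e^(−0.2310) = 0.7937.
C_P = 1.73×0.984/(0.0600−1.73) × (0.001281−0.7937) = (-1.019)×(-0.7925) = 0.8078 mol·L⁻¹.
C_A = C_{A0}e^(−k₁t) = 0.001260 mol·L⁻¹, so C_Q = C_{A0}−C_A−C_P = 0.1749 mol·L⁻¹; C_P/C_Q = 4.62.

4.62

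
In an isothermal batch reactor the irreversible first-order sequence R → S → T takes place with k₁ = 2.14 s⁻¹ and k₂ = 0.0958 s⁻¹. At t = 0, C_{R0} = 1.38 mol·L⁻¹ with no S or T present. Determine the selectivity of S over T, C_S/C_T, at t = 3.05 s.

Solving the coupled first-order balances gives C_S(t) = [k₁/(k₂−k₁)]·C_{R0}·(e^(−k₁t) − e^(−k₂t)).
e^(−k₁t) = e^(−2.14×3.05) = e^(−6.527) = 0.001463; e^(−k₂t) = e^(−0.2922) = 0.7466.
C_S = 2.14×1.38/(0.0958−2.14) × (0.001463−0.7466) = (-1.445)×(-0.7452) = 1.077 mol·L⁻¹.
C_R = C_{R0}e^(−k₁t) = 0.002019 mol·L⁻¹, so C_T = C_{R0}−C_R−C_S = 0.3015 mol·L⁻¹; C_S/C_T = 3.57.

3.57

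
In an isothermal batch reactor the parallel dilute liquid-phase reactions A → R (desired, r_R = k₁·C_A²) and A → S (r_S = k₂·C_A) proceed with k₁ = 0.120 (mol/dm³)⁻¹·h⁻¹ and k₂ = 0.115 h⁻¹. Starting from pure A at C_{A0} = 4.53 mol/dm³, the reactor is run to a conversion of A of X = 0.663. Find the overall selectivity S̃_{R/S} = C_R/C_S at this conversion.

2.96

C_A = C_{A0}(1−X) = 1.527 mol/dm³.
Along a PFR/batch, dC_S/dC_A = −r_S/(r_R+r_S) = −k₂/(k₂+k₁·C_A).
Integrating from C_{A0} to C_A: C_S = (0.115/0.120)·ln[(0.115+0.120·4.53)/(0.115+0.120·1.53)] = 0.9583·ln(0.6586/0.2982) = 0.7594 mol/dm³.
Then C_R = (C_{A0}−C_A) − C_S = 3.003 − 0.7594 = 2.244 mol/dm³.
S̃_{R/S} = C_R/C_S = 2.244/0.7594 = 2.96.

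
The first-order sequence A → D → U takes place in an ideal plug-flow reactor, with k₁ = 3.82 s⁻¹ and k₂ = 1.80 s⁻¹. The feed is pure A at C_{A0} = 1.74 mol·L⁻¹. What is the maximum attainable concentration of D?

0.890 mol·L⁻¹

For a first-order series the maximum intermediate yield is C_{D,max}/C_{A0} = (k₁/k₂)^[k₂/(k₂−k₁)].
= (3.82/1.80)^(1.80/(1.80−3.82)) = (2.122)^(-0.8911) = 0.5114.
C_{D,max} = 0.5114×1.74 = 0.890 mol·L⁻¹.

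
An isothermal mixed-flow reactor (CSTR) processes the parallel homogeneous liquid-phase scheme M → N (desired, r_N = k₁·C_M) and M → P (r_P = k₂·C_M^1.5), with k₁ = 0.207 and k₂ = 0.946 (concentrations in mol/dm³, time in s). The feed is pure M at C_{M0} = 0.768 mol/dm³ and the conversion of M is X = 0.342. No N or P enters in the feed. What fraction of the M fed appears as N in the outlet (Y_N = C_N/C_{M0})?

0.0805

Exit C_M = C_{M0}(1−X) = 0.768×0.658 = 0.5053 mol/dm³.
Rates in a CSTR are evaluated at the outlet concentration: r_N = 0.207×0.5053 = 0.1046, r_P = 0.946×0.5053^1.5 = 0.3398.
Fraction of consumed M going to N: r_N/(r_N+r_P) = 0.2354.
C_N = 0.2354·C_{M0}·X = 0.2354×0.768×0.342 = 0.0618 mol/dm³; Y_N = C_N/C_{M0} = 0.0805.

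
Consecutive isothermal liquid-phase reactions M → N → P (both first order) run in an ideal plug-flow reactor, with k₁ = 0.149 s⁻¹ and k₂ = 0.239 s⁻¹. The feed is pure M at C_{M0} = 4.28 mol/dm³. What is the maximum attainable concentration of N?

1.22 mol/dm³

For a first-order series the maximum intermediate yield is C_{N,max}/C_{M0} = (k₁/k₂)^[k₂/(k₂−k₁)].
= (0.149/0.239)^(0.239/(0.239−0.149)) = (0.6234)^(2.656) = 0.2851.
C_{N,max} = 0.2851×4.28 = 1.22 mol/dm³.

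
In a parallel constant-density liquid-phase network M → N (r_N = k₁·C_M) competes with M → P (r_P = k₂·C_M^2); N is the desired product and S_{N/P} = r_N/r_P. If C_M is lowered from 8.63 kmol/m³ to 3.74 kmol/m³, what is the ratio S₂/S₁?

S_{N/P} = (k₁/k₂)·C_M⁻¹, so S₂/S₁ = (C_{M,2}/C_{M,1})⁻¹.
= 8.63/3.74 = 2.31.

2.31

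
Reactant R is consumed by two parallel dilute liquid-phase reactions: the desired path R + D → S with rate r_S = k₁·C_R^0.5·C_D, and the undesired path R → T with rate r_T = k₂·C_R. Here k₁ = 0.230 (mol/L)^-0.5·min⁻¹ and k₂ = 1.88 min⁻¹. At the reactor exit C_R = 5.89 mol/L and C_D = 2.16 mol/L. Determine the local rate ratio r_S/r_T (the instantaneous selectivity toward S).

0.109

S_{S/T} = r_S/r_T = (k₁·C_R^0.5·C_D)/(k₂·C_R) = (k₁/k₂)·C_R^-0.5·C_D.
= (0.230×5.890^0.5×2.160) / (1.88×5.890) = 1.206/11.07 = 0.109.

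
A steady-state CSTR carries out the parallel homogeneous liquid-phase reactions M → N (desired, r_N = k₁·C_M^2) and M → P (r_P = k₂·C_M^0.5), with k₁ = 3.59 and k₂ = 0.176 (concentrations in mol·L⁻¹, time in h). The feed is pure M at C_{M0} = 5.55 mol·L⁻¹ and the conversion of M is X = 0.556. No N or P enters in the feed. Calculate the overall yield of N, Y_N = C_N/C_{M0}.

Exit C_M = C_{M0}(1−X) = 5.55×0.444 = 2.464 mol·L⁻¹.
A CSTR operates uniformly at the exit composition, giving r_N = 21.80 and r_P = 0.2763 (each k·C_M^n at C_M = 2.464).
Fraction of consumed M going to N: r_N/(r_N+r_P) = 0.9875.
C_N = 0.9875·C_{M0}·X = 0.9875×5.55×0.556 = 3.05 mol·L⁻¹; Y_N = C_N/C_{M0} = 0.549.

0.549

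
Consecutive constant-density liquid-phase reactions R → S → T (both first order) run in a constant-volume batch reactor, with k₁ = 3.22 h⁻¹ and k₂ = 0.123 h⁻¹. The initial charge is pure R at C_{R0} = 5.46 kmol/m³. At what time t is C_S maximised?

Setting dC_S/dt = 0 gives t_opt = ln(k₂/k₁)/(k₂−k₁).
= ln(0.123/3.22)/(0.123−3.22) = ln(0.03820)/-3.097 = -3.265/-3.097 = 1.05 h.

1.05 h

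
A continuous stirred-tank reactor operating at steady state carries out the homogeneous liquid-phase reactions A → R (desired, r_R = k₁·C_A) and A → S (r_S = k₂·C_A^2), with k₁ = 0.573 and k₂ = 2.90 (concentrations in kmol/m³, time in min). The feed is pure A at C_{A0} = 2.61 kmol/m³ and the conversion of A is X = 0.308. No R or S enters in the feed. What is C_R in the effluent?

0.0793 kmol/m³

Exit C_A = C_{A0}(1−X) = 2.61×0.692 = 1.806 kmol/m³.
Rates in a CSTR are evaluated at the outlet concentration: r_R = 0.573×1.806 = 1.035, r_S = 2.90×1.806^2 = 9.460.
Fraction of consumed A going to R: r_R/(r_R+r_S) = 0.09861.
C_R = 0.09861·C_{A0}·X = 0.09861×2.61×0.308 = 0.0793 kmol/m³.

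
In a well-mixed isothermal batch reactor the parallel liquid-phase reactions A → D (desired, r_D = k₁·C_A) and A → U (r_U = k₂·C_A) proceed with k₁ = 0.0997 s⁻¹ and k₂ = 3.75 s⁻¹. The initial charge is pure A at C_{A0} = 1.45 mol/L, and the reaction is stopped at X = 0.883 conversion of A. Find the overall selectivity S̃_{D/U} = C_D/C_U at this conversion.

0.0266

C_A = C_{A0}(1−X) = 0.1696 mol/L.
Both paths are first order in A, so the instantaneous fraction to D is constant: dC_D/d(−C_A) = k₁/(k₁+k₂) = 0.02590.
C_D = 0.02590·(C_{A0}−C_A) = 0.02590×1.280 = 0.0332 mol/L.
C_U = (C_{A0}−C_A)−C_D = 1.247 mol/L; S̃_{D/U} = 0.03316/1.247 = 0.0266.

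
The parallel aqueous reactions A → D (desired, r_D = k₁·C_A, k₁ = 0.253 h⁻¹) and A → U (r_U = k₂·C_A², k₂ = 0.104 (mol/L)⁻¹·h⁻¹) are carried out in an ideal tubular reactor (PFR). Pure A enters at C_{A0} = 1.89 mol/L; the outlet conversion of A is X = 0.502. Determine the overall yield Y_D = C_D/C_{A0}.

C_A = C_{A0}(1−X) = 0.9412 mol/L.
Along a PFR/batch, dC_D/dC_A = −r_D/(r_D+r_U) = −k₁/(k₁+k₂·C_A).
Integrating from C_{A0} to C_A: C_D = (0.253/0.104)·ln[(0.253+0.104·1.89)/(0.253+0.104·0.941)] = 2.433·ln(0.4496/0.3509) = 0.6028 mol/L.
Y_D = C_D/C_{A0} = 0.6028/1.89 = 0.319.

0.319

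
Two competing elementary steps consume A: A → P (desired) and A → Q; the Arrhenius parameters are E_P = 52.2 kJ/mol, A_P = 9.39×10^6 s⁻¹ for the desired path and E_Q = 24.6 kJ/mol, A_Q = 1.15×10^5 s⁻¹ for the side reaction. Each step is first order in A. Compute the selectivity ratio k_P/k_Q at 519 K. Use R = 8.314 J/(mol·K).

k_P/k_Q = (A_P/A_Q)·exp[−(E_P−E_Q)/(RT)] = (A_P/A_Q)·exp[(E_Q−E_P)/(RT)].
(E_Q−E_P)/(RT) = (24.6−52.2)×10³/(8.314×519) = -27600/4315 = -6.396.
k_P/k_Q = (9.39×10^6/1.15×10^5)·exp(-6.396) = 81.65 × 0.001668 = 0.136.
Since E_P > E_Q, raising the temperature improves selectivity toward P.

0.136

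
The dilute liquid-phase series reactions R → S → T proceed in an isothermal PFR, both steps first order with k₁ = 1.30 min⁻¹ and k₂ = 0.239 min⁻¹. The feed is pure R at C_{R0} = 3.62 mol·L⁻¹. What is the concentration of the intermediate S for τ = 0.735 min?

For first-order series with pure R initially, C_S(τ) = k₁C_{R0}/(k₂−k₁)·(e^(−k₁τ) − e^(−k₂τ)).
e^(−k₁τ) = e^(−1.30×0.735) = e^(−0.9555) = 0.3846; e^(−k₂τ) = e^(−0.1757) = 0.8389.
C_S = 1.30×3.62/(0.239−1.30) × (0.3846−0.8389) = (-4.435)×(-0.4543) = 2.015 mol·L⁻¹.

2.01 mol·L⁻¹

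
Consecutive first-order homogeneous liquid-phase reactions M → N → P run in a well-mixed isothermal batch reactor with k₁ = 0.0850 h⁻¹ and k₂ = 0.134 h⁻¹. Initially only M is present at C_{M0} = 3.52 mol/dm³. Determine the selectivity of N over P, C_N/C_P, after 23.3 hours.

0.233

The intermediate concentration in a first-order A→B→C sequence is C_N = k₁C_{M0}(e^(−k₁t) − e^(−k₂t))/(k₂−k₁).
e^(−k₁t) = e^(−0.0850×23.3) = e^(−1.981) = 0.1380; e^(−k₂t) = e^(−3.122) = 0.04406.
C_N = 0.0850×3.52/(0.134−0.0850) × (0.1380−0.04406) = 6.106×0.09394 = 0.5736 mol/dm³.
C_M = C_{M0}e^(−k₁t) = 0.4858 mol/dm³, so C_P = C_{M0}−C_M−C_N = 2.461 mol/dm³; C_N/C_P = 0.233.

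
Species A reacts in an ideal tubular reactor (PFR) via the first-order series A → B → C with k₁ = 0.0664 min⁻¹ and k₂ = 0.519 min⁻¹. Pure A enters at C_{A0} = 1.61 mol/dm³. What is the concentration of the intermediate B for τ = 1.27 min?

For first-order series with pure A initially, C_B(τ) = k₁C_{A0}/(k₂−k₁)·(e^(−k₁τ) − e^(−k₂τ)).
e^(−k₁τ) = e^(−0.0664×1.27) = e^(−0.08433) = 0.9191; e^(−k₂τ) = e^(−0.6591) = 0.5173.
C_B = 0.0664×1.61/(0.519−0.0664) × (0.9191−0.5173) = 0.2362×0.4018 = 0.09491 mol/dm³.

0.0949 mol/dm³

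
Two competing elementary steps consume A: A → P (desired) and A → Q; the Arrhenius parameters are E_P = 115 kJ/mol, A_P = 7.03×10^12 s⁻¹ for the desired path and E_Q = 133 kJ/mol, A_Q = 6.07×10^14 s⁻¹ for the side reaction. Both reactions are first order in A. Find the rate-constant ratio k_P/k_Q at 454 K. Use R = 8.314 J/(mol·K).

1.36

k_P/k_Q = (A_P/A_Q)·exp[−(E_P−E_Q)/(RT)] = (A_P/A_Q)·exp[(E_Q−E_P)/(RT)].
(E_Q−E_P)/(RT) = (133−115)×10³/(8.314×454) = 18000/3775 = 4.769.
k_P/k_Q = (7.03×10^12/6.07×10^14)·exp(4.769) = 0.01158 × 117.8 = 1.36.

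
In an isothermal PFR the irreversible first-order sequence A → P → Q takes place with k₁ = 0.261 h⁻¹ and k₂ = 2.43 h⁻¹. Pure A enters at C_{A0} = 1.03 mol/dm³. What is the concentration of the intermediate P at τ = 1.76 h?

For first-order series with pure A initially, C_P(τ) = k₁C_{A0}/(k₂−k₁)·(e^(−k₁τ) − e^(−k₂τ)).
e^(−k₁τ) = e^(−0.261×1.76) = e^(−0.4594) = 0.6317; e^(−k₂τ) = e^(−4.277) = 0.01389.
C_P = 0.261×1.03/(2.43−0.261) × (0.6317−0.01389) = 0.1239×0.6178 = 0.07657 mol/dm³.

0.0766 mol/dm³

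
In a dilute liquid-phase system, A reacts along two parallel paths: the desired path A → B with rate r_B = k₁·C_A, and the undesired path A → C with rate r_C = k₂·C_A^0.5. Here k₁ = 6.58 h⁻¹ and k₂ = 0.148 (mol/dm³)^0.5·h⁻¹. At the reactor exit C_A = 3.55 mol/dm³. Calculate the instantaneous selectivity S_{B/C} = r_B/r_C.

S_{B/C} = r_B/r_C = (k₁·C_A)/(k₂·C_A^0.5) = (k₁/k₂)·C_A^0.5.
= (6.58×3.550) / (0.148×3.550^0.5) = 23.36/0.2789 = 83.8.

83.8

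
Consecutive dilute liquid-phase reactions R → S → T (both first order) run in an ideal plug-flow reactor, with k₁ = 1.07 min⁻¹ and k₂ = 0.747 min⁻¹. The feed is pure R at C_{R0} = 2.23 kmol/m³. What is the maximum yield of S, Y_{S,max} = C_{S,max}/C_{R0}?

0.436

For a first-order series the maximum intermediate yield is C_{S,max}/C_{R0} = (k₁/k₂)^[k₂/(k₂−k₁)].
= (1.07/0.747)^(0.747/(0.747−1.07)) = (1.432)^(-2.313) = 0.4356.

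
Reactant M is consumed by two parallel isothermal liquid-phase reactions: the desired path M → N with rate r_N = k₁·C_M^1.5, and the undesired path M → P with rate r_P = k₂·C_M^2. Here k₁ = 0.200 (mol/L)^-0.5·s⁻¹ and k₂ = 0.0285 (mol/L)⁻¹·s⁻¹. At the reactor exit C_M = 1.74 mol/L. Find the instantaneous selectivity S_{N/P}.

5.32

S_{N/P} = r_N/r_P = (k₁·C_M^1.5)/(k₂·C_M^2) = (k₁/k₂)·C_M^-0.5.
= (0.200×1.740^1.5) / (0.0285×1.740^2) = 0.4590/0.08629 = 5.32.
The undesired path is higher order in M, so low C_M (CSTR or dilute feed) favours N.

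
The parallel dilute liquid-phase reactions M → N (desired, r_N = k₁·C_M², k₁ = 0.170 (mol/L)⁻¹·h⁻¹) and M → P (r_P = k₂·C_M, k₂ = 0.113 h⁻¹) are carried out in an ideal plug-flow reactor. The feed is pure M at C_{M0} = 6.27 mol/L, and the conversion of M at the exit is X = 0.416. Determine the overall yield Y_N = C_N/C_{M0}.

0.366

C_M = C_{M0}(1−X) = 3.662 mol/L.
Along a PFR/batch, dC_P/dC_M = −r_P/(r_N+r_P) = −k₂/(k₂+k₁·C_M).
Integrating from C_{M0} to C_M: C_P = (0.113/0.170)·ln[(0.113+0.170·6.27)/(0.113+0.170·3.66)] = 0.6647·ln(1.179/0.7355) = 0.3136 mol/L.
Then C_N = (C_{M0}−C_M) − C_P = 2.608 − 0.3136 = 2.295 mol/L.
Y_N = C_N/C_{M0} = 2.295/6.27 = 0.366.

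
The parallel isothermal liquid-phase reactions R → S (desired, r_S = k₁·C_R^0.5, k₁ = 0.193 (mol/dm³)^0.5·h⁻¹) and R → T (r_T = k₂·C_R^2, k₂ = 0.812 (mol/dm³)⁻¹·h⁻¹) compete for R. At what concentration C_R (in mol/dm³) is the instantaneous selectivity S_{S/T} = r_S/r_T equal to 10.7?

S_{S/T} = (k₁/k₂)·C_R^-1.5 ⇒ C_R = (S·k₂/k₁)^(1/(-1.5)).
= (10.7×0.812/0.193)^(-0.6667) = (45.02)^(-0.6667) = 0.0790 mol/dm³.

0.0790 mol/dm³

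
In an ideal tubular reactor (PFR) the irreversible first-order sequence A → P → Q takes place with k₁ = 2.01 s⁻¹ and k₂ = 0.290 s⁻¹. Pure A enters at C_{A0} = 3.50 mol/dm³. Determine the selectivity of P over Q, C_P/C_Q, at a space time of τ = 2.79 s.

1.07

The intermediate concentration in a first-order A→B→C sequence is C_P = k₁C_{A0}(e^(−k₁τ) − e^(−k₂τ))/(k₂−k₁).
e^(−k₁τ) = e^(−2.01×2.79) = e^(−5.608) = 0.003669; e^(−k₂τ) = e^(−0.8091) = 0.4453.
C_P = 2.01×3.50/(0.290−2.01) × (0.003669−0.4453) = (-4.090)×(-0.4416) = 1.806 mol/dm³.
C_A = C_{A0}e^(−k₁τ) = 0.01284 mol/dm³, so C_Q = C_{A0}−C_A−C_P = 1.681 mol/dm³; C_P/C_Q = 1.07.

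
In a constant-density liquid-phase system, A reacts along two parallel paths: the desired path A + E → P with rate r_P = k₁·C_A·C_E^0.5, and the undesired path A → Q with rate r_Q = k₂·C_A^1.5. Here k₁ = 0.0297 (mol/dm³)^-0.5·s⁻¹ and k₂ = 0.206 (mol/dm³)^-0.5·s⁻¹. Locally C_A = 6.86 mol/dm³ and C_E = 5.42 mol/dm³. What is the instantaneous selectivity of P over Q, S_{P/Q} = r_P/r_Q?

0.128

S_{P/Q} = r_P/r_Q = (k₁·C_A·C_E^0.5)/(k₂·C_A^1.5) = (k₁/k₂)·C_A^-0.5·C_E^0.5.
= (0.0297×6.860×5.420^0.5) / (0.206×6.860^1.5) = 0.4743/3.701 = 0.128.
The undesired path is higher order in A, so low C_A (CSTR or dilute feed) favours P.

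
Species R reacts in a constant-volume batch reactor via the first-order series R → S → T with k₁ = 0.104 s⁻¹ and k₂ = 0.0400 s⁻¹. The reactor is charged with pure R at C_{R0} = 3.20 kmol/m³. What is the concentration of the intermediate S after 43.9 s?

The intermediate concentration in a first-order A→B→C sequence is C_S = k₁C_{R0}(e^(−k₁t) − e^(−k₂t))/(k₂−k₁).
e^(−k₁t) = e^(−0.104×43.9) = e^(−4.566) = 0.01040; e^(−k₂t) = e^(−1.756) = 0.1727.
C_S = 0.104×3.20/(0.0400−0.104) × (0.01040−0.1727) = (-5.200)×(-0.1623) = 0.8441 kmol/m³.

0.844 kmol/m³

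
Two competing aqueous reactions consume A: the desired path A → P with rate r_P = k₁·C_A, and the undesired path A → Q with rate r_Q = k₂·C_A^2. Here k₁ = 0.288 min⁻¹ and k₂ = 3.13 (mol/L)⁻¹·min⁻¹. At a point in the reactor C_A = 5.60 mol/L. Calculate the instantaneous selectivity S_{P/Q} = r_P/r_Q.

0.0164

S_{P/Q} = r_P/r_Q = (k₁·C_A)/(k₂·C_A^2) = (k₁/k₂)·C_A⁻¹.
= (0.288×5.600) / (3.13×5.600^2) = 1.613/98.16 = 0.0164.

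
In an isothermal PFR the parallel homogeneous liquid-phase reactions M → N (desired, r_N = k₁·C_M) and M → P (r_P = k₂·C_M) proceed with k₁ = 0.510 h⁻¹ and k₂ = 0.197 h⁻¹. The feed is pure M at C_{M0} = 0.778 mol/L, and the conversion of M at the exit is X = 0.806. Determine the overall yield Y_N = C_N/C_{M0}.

0.581

C_M = C_{M0}(1−X) = 0.1509 mol/L.
Both paths are first order in M, so the instantaneous fraction to N is constant: dC_N/d(−C_M) = k₁/(k₁+k₂) = 0.7214.
C_N = 0.7214·(C_{M0}−C_M) = 0.7214×0.6271 = 0.452 mol/L.
Y_N = C_N/C_{M0} = 0.4523/0.778 = 0.581.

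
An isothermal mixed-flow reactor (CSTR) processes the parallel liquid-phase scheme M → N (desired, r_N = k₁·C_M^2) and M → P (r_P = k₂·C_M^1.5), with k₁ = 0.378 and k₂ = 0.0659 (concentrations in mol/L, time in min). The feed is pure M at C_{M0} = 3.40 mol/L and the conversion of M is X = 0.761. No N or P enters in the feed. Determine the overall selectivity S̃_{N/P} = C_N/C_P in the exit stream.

Exit C_M = C_{M0}(1−X) = 3.40×0.239 = 0.8126 mol/L.
A CSTR operates uniformly at the exit composition, giving r_N = 0.2496 and r_P = 0.04827 (each k·C_M^n at C_M = 0.8126).
Overall selectivity = C_N/C_P = r_Nτ/(r_Pτ) = r_N/r_P = 5.17.

5.17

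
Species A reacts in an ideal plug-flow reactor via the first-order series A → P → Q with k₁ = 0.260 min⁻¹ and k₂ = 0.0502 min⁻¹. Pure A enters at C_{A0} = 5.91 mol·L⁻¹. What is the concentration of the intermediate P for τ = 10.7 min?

3.83 mol·L⁻¹

For first-order series with pure A initially, C_P(τ) = k₁C_{A0}/(k₂−k₁)·(e^(−k₁τ) − e^(−k₂τ)).
e^(−k₁τ) = e^(−0.260×10.7) = e^(−2.782) = 0.06191; e^(−k₂τ) = e^(−0.5371) = 0.5844.
C_P = 0.260×5.91/(0.0502−0.260) × (0.06191−0.5844) = (-7.324)×(-0.5225) = 3.827 mol·L⁻¹.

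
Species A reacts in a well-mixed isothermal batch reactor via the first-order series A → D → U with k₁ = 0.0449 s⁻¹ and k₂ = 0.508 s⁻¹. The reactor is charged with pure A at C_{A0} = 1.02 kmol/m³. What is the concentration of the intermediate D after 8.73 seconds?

For first-order series with pure A initially, C_D(t) = k₁C_{A0}/(k₂−k₁)·(e^(−k₁t) − e^(−k₂t)).
e^(−k₁t) = e^(−0.0449×8.73) = e^(−0.3920) = 0.6757; e^(−k₂t) = e^(−4.435) = 0.01186.
C_D = 0.0449×1.02/(0.508−0.0449) × (0.6757−0.01186) = 0.09889×0.6639 = 0.06565 kmol/m³.

0.0657 kmol/m³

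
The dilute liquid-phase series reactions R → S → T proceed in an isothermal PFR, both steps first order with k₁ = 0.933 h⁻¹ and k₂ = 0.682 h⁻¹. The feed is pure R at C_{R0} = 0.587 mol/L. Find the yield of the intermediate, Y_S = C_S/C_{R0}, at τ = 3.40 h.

For first-order series with pure R initially, C_S(τ) = k₁C_{R0}/(k₂−k₁)·(e^(−k₁τ) − e^(−k₂τ)).
e^(−k₁τ) = e^(−0.933×3.40) = e^(−3.172) = 0.04191; e^(−k₂τ) = e^(−2.319) = 0.09839.
C_S = 0.933×0.587/(0.682−0.933) × (0.04191−0.09839) = (-2.182)×(-0.05648) = 0.1232 mol/L.
Y_S = C_S/C_{R0} = 0.1232/0.587 = 0.210.

0.210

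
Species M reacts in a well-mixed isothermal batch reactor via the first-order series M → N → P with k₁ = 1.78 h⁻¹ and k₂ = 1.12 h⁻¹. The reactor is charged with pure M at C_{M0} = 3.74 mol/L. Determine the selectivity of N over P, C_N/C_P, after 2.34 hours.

0.186

The intermediate concentration in a first-order A→B→C sequence is C_N = k₁C_{M0}(e^(−k₁t) − e^(−k₂t))/(k₂−k₁).
e^(−k₁t) = e^(−1.78×2.34) = e^(−4.165) = 0.01553; e^(−k₂t) = e^(−2.621) = 0.07274.
C_N = 1.78×3.74/(1.12−1.78) × (0.01553−0.07274) = (-10.09)×(-0.05722) = 0.5771 mol/L.
C_M = C_{M0}e^(−k₁t) = 0.05807 mol/L, so C_P = C_{M0}−C_M−C_N = 3.105 mol/L; C_N/C_P = 0.186.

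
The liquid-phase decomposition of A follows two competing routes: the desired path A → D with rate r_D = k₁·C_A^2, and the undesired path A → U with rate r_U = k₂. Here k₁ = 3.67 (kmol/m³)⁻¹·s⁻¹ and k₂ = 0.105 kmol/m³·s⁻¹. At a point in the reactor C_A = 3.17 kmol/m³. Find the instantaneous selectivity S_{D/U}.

S_{D/U} = r_D/r_U = (k₁·C_A^2)/(k₂) = (k₁/k₂)·C_A^2.
= (3.67×3.170^2) / (0.105) = 36.88/0.1050 = 351.
Since the desired path is higher order in A, keeping C_A high (PFR or concentrated feed) favours D.

351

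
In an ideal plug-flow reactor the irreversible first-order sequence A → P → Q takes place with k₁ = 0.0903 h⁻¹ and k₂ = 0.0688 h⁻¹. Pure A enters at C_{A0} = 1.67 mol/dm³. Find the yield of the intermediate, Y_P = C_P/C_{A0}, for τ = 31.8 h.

0.233

For first-order series with pure A initially, C_P(τ) = k₁C_{A0}/(k₂−k₁)·(e^(−k₁τ) − e^(−k₂τ)).
e^(−k₁τ) = e^(−0.0903×31.8) = e^(−2.872) = 0.05661; e^(−k₂τ) = e^(−2.188) = 0.1122.
C_P = 0.0903×1.67/(0.0688−0.0903) × (0.05661−0.1122) = (-7.014)×(-0.05555) = 0.3896 mol/dm³.
Y_P = C_P/C_{A0} = 0.3896/1.67 = 0.233.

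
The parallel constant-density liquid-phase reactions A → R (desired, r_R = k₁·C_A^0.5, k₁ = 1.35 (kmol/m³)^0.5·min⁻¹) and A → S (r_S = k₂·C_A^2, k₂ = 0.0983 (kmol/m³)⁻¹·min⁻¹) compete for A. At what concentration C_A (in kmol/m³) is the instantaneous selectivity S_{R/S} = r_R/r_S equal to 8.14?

1.42 kmol/m³

S_{R/S} = (k₁/k₂)·C_A^-1.5 ⇒ C_A = (S·k₂/k₁)^(1/(-1.5)).
= (8.14×0.0983/1.35)^(-0.6667) = (0.5927)^(-0.6667) = 1.42 kmol/m³.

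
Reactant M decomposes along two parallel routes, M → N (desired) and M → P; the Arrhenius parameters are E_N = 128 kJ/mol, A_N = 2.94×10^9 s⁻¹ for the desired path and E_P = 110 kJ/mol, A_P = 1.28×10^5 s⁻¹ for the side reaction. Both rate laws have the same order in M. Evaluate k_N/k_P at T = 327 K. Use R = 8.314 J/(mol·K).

k_N/k_P = (A_N/A_P)·exp[−(E_N−E_P)/(RT)] = (A_N/A_P)·exp[(E_P−E_N)/(RT)].
(E_P−E_N)/(RT) = (110−128)×10³/(8.314×327) = -18000/2719 = -6.621.
k_N/k_P = (2.94×10^9/1.28×10^5)·exp(-6.621) = 22969 × 0.001332 = 30.6.

30.6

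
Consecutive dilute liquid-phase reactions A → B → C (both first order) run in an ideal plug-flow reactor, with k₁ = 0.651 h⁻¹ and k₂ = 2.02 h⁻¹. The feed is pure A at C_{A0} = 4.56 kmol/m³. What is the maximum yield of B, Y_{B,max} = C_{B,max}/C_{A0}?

At the optimum, C_{B,max}/C_{A0} = (k₁/k₂)^[k₂/(k₂−k₁)].
= (0.651/2.02)^(2.02/(2.02−0.651)) = (0.3223)^(1.476) = 0.1881.

0.188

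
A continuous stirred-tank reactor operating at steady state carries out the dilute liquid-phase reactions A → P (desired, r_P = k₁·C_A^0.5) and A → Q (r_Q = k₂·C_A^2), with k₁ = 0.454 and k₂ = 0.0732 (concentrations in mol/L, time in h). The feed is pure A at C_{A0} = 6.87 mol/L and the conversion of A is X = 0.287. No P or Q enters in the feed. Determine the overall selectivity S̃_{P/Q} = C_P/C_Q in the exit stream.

0.572

Exit C_A = C_{A0}(1−X) = 6.87×0.713 = 4.898 mol/L.
Rates in a CSTR are evaluated at the outlet concentration: r_P = 0.454×4.898^0.5 = 1.005, r_Q = 0.0732×4.898^2 = 1.756.
Overall selectivity = C_P/C_Q = r_Pτ/(r_Qτ) = r_P/r_Q = 0.572.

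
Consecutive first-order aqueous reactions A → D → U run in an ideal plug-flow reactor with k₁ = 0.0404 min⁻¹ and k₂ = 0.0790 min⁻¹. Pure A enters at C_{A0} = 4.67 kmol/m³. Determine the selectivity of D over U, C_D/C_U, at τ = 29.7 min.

For first-order series with pure A initially, C_D(τ) = k₁C_{A0}/(k₂−k₁)·(e^(−k₁τ) − e^(−k₂τ)).
e^(−k₁τ) = e^(−0.0404×29.7) = e^(−1.200) = 0.3012; e^(−k₂τ) = e^(−2.346) = 0.09572.
C_D = 0.0404×4.67/(0.0790−0.0404) × (0.3012−0.09572) = 4.888×0.2055 = 1.004 kmol/m³.
C_A = C_{A0}e^(−k₁τ) = 1.407 kmol/m³, so C_U = C_{A0}−C_A−C_D = 2.259 kmol/m³; C_D/C_U = 0.445.

0.445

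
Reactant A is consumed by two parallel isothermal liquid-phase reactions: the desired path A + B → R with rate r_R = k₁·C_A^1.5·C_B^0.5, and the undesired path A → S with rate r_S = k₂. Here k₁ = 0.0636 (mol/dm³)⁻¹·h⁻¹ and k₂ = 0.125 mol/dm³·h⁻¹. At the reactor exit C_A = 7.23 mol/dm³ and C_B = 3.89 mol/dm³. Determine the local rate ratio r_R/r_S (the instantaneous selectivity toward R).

19.5

S_{R/S} = r_R/r_S = (k₁·C_A^1.5·C_B^0.5)/(k₂) = (k₁/k₂)·C_A^1.5·C_B^0.5.
= (0.0636×7.230^1.5×3.890^0.5) / (0.125) = 2.439/0.1250 = 19.5.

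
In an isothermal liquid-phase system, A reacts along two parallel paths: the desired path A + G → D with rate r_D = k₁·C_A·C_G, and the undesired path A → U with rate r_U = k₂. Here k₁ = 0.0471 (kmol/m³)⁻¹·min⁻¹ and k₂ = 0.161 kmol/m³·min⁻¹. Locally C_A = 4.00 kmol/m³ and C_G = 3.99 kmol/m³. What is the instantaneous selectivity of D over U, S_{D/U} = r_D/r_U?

4.67

S_{D/U} = r_D/r_U = (k₁·C_A·C_G)/(k₂) = (k₁/k₂)·C_A·C_G.
= (0.0471×4.000×3.990) / (0.161) = 0.7517/0.1610 = 4.67.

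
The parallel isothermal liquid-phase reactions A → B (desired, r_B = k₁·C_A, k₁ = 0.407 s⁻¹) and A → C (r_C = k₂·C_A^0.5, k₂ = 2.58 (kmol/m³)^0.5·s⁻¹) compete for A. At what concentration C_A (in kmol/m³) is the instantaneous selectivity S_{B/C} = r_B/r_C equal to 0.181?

1.32 kmol/m³

S_{B/C} = (k₁/k₂)·C_A^0.5 ⇒ C_A = (S·k₂/k₁)^(2).
= (0.181×2.58/0.407)^(2) = (1.147)^(2) = 1.32 kmol/m³.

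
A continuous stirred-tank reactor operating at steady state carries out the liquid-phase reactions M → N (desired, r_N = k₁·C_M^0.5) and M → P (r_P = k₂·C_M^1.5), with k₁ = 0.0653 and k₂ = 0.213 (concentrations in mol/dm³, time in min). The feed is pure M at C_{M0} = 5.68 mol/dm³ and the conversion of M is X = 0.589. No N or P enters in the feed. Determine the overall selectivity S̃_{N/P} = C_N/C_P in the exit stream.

Exit C_M = C_{M0}(1−X) = 5.68×0.411 = 2.334 mol/dm³.
A CSTR operates uniformly at the exit composition, giving r_N = 0.09977 and r_P = 0.7597 (each k·C_M^n at C_M = 2.334).
Overall selectivity = C_N/C_P = r_Nτ/(r_Pτ) = r_N/r_P = 0.131.

0.131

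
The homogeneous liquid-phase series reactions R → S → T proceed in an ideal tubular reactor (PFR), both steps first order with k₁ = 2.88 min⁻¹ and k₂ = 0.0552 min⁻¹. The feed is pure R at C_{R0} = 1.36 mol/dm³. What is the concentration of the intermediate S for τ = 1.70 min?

For first-order series with pure R initially, C_S(τ) = k₁C_{R0}/(k₂−k₁)·(e^(−k₁τ) − e^(−k₂τ)).
e^(−k₁τ) = e^(−2.88×1.70) = e^(−4.896) = 0.007476; e^(−k₂τ) = e^(−0.09384) = 0.9104.
C_S = 2.88×1.36/(0.0552−2.88) × (0.007476−0.9104) = (-1.387)×(-0.9030) = 1.252 mol/dm³.

1.25 mol/dm³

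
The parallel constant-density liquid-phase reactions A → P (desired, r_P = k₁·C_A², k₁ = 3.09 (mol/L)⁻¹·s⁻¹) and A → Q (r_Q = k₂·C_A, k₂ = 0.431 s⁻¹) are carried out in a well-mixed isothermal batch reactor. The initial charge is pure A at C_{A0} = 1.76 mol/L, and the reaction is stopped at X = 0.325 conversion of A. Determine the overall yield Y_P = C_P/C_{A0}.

C_A = C_{A0}(1−X) = 1.188 mol/L.
Along a PFR/batch, dC_Q/dC_A = −r_Q/(r_P+r_Q) = −k₂/(k₂+k₁·C_A).
Integrating from C_{A0} to C_A: C_Q = (0.431/3.09)·ln[(0.431+3.09·1.76)/(0.431+3.09·1.19)] = 0.1395·ln(5.869/4.102) = 0.04998 mol/L.
Then C_P = (C_{A0}−C_A) − C_Q = 0.5720 − 0.04998 = 0.5220 mol/L.
Y_P = C_P/C_{A0} = 0.5220/1.76 = 0.297.

0.297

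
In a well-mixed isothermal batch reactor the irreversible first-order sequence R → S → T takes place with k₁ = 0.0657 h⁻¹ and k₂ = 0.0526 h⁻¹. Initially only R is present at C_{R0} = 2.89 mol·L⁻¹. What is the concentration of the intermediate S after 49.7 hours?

0.508 mol·L⁻¹

The intermediate concentration in a first-order A→B→C sequence is C_S = k₁C_{R0}(e^(−k₁t) − e^(−k₂t))/(k₂−k₁).
e^(−k₁t) = e^(−0.0657×49.7) = e^(−3.265) = 0.03819; e^(−k₂t) = e^(−2.614) = 0.07322.
C_S = 0.0657×2.89/(0.0526−0.0657) × (0.03819−0.07322) = (-14.49)×(-0.03504) = 0.5079 mol·L⁻¹.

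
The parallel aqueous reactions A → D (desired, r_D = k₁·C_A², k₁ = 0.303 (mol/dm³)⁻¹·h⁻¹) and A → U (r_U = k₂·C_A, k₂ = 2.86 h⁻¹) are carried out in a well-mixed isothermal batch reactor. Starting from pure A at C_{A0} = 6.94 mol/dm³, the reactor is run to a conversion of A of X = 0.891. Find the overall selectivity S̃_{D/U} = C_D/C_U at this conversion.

0.382

C_A = C_{A0}(1−X) = 0.7565 mol/dm³.
Along a PFR/batch, dC_U/dC_A = −r_U/(r_D+r_U) = −k₂/(k₂+k₁·C_A).
Integrating from C_{A0} to C_A: C_U = (2.86/0.303)·ln[(2.86+0.303·6.94)/(2.86+0.303·0.756)] = 9.439·ln(4.963/3.089) = 4.475 mol/dm³.
Then C_D = (C_{A0}−C_A) − C_U = 6.184 − 4.475 = 1.709 mol/dm³.
S̃_{D/U} = C_D/C_U = 1.709/4.475 = 0.382.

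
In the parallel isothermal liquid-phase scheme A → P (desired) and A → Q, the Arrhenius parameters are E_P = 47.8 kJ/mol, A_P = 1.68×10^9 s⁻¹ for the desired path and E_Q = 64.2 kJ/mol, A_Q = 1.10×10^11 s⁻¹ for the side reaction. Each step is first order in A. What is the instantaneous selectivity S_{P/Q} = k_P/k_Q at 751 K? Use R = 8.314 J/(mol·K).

0.211

With equal orders, S_{P/Q} = k_P/k_Q = (A_P/A_Q)·exp[(E_Q−E_P)/(RT)].
(E_Q−E_P)/(RT) = (64.2−47.8)×10³/(8.314×751) = 16400/6244 = 2.627.
k_P/k_Q = (1.68×10^9/1.10×10^11)·exp(2.627) = 0.01527 × 13.83 = 0.211.
Since E_P < E_Q, lowering the temperature improves selectivity toward P.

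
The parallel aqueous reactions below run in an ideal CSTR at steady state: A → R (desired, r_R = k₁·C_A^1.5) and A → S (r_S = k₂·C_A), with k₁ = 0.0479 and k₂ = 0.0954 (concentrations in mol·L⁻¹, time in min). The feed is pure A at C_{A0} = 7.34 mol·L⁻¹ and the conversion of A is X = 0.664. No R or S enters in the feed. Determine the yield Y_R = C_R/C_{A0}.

0.293

Exit C_A = C_{A0}(1−X) = 7.34×0.336 = 2.466 mol·L⁻¹.
A CSTR operates uniformly at the exit composition, giving r_R = 0.1855 and r_S = 0.2353 (each k·C_A^n at C_A = 2.466).
Fraction of consumed A going to R: r_R/(r_R+r_S) = 0.4409.
C_R = 0.4409·C_{A0}·X = 0.4409×7.34×0.664 = 2.15 mol·L⁻¹; Y_R = C_R/C_{A0} = 0.293.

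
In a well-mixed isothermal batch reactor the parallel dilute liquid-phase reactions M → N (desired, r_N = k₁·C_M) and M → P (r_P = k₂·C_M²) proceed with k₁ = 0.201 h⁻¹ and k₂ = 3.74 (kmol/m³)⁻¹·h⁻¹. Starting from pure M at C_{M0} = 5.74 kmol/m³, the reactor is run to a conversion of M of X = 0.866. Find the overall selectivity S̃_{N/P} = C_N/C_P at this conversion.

C_M = C_{M0}(1−X) = 0.7692 kmol/m³.
Along a PFR/batch, dC_N/dC_M = −r_N/(r_N+r_P) = −k₁/(k₁+k₂·C_M).
Integrating from C_{M0} to C_M: C_N = (0.201/3.74)·ln[(0.201+3.74·5.74)/(0.201+3.74·0.769)] = 0.05374·ln(21.67/3.078) = 0.1049 kmol/m³.
C_P = (C_{M0}−C_M)−C_N = 4.866 kmol/m³; S̃_{N/P} = 0.1049/4.866 = 0.0216.

0.0216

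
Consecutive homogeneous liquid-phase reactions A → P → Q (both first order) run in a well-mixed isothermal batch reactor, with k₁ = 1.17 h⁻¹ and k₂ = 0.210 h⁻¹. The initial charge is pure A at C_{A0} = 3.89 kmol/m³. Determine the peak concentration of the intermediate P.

2.67 kmol/m³

Evaluating C_P at t_opt = ln(k₂/k₁)/(k₂−k₁) gives C_{P,max}/C_{A0} = (k₁/k₂)^[k₂/(k₂−k₁)].
= (1.17/0.210)^(0.210/(0.210−1.17)) = (5.571)^(-0.2188) = 0.6868.
C_{P,max} = 0.6868×3.89 = 2.67 kmol/m³.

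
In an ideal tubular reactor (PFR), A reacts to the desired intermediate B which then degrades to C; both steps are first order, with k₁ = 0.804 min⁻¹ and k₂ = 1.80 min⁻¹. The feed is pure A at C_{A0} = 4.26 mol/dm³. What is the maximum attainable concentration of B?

Evaluating C_B at τ_opt = ln(k₂/k₁)/(k₂−k₁) gives C_{B,max}/C_{A0} = (k₁/k₂)^[k₂/(k₂−k₁)].
= (0.804/1.80)^(1.80/(1.80−0.804)) = (0.4467)^(1.807) = 0.2330.
C_{B,max} = 0.2330×4.26 = 0.993 mol/dm³.

0.993 mol/dm³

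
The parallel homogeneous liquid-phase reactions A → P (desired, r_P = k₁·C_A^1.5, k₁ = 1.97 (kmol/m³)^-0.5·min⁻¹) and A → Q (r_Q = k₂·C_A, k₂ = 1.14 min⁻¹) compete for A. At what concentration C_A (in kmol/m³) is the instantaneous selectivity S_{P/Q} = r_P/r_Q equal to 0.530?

0.0941 kmol/m³

S_{P/Q} = (k₁/k₂)·C_A^0.5 ⇒ C_A = (S·k₂/k₁)^(2).
= (0.530×1.14/1.97)^(2) = (0.3067)^(2) = 0.0941 kmol/m³.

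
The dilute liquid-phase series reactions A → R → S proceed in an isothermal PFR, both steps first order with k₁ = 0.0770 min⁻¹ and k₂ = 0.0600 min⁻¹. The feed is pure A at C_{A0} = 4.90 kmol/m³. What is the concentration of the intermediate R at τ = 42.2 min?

0.903 kmol/m³

For first-order series with pure A initially, C_R(τ) = k₁C_{A0}/(k₂−k₁)·(e^(−k₁τ) − e^(−k₂τ)).
e^(−k₁τ) = e^(−0.0770×42.2) = e^(−3.249) = 0.03880; e^(−k₂τ) = e^(−2.532) = 0.07950.
C_R = 0.0770×4.90/(0.0600−0.0770) × (0.03880−0.07950) = (-22.19)×(-0.04070) = 0.9034 kmol/m³.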